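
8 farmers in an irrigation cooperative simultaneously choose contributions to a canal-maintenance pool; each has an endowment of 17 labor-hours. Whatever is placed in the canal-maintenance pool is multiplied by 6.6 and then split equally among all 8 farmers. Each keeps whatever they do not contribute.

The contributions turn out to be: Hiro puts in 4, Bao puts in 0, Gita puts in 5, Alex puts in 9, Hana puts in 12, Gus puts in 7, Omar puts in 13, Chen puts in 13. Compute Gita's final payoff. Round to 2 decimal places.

63.98 labor-hours

Total contributed: 4 + 0 + 5 + 9 + 12 + 7 + 13 + 13 = 63.
Each receives 6.6 × 63 / 8 = 51.98 from the canal-maintenance pool.
Gita keeps 17 − 5 = 12, so Gita's payoff is 12 + 51.98 = 63.98.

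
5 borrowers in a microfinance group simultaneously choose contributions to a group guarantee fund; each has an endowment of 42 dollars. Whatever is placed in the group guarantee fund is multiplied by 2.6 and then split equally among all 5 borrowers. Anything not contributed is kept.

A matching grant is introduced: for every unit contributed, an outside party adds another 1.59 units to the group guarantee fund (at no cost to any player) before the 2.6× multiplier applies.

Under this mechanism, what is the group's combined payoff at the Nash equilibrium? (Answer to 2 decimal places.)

Under the mechanism each unit contributed yields 2.6 × 2.59 / 5 = 1.3468 back to its contributor per unit of net cost, which exceeds 1, making full contribution the dominant choice for everyone.
At the Nash equilibrium everyone contributes 42. Group total payoff = 2.6 × 2.59 × 210 = 1414.14.

1414.14 dollars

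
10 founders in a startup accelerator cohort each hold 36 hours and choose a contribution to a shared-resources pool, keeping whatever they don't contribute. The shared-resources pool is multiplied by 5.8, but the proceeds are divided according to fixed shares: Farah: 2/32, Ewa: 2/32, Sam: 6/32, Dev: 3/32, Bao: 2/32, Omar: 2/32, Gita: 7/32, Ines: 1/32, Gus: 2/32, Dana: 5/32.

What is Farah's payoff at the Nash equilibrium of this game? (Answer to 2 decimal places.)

62.10 hours

Player j's private return per contributed unit is 5.8 × (j's share). Contributing is weakly dominant for j when that share is at least 1/5.8 = 0.1724, and contributing 0 is dominant otherwise.
The shares above 0.1724 belong to Sam and Gita, contributing 36 each; the remaining 8 contribute 0. Total contributed: 72.
Farah keeps 36 and receives 5.8 × 72 × 2/32 = 26.10 from the shared-resources pool, for a payoff of 62.10.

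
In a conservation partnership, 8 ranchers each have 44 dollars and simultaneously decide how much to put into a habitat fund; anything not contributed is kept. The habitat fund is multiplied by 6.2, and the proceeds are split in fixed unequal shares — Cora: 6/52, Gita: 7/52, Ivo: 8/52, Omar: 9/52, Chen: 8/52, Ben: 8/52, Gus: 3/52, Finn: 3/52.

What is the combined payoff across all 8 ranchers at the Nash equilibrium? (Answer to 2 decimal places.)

Player j's private return per contributed unit is 6.2 × (j's share). Contributing is weakly dominant for j when that share is at least 1/6.2 = 0.1613, and contributing 0 is dominant otherwise.
Only Omar (9/52) clears that bar, contributing 44; the remaining 7 contribute 0. Total contributed: 44.
The habitat fund pays out 6.2 × 44 = 272.80 in total (split across the unequal shares, but the aggregate is all that matters for the group sum).
The 7 free-riders keep 44 each, adding 308. Group total = 308 + 272.80 = 580.80.

580.80 dollars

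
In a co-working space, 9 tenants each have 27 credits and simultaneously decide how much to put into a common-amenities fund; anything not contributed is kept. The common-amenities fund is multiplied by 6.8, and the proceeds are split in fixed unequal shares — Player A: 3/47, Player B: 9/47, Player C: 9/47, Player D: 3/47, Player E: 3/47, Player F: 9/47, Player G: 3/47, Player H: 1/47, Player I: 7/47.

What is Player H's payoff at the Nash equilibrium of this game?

42.63 credits

Player j's private return per contributed unit is 6.8 × (j's share). Contributing is weakly dominant for j when that share is at least 1/6.8 = 0.1471, and contributing 0 is dominant otherwise.
Player B, Player C, Player F and Player I clear that bar, contributing 27 each; the remaining 5 contribute 0. Total contributed: 108.
Player H keeps 27 and receives 6.8 × 108 × 1/47 = 15.63 from the common-amenities fund, for a payoff of 42.63.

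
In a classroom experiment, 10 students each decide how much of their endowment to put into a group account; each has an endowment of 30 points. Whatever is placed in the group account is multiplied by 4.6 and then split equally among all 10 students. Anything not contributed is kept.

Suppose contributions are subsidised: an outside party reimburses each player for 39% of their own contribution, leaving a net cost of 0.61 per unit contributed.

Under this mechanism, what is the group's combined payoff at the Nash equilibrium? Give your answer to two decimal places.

Even with the mechanism, each unit contributed returns only (4.6/10) / 0.61 = 0.7541 per unit of net cost, so contributing nothing is still dominant.
At the Nash equilibrium no one contributes; group total payoff = 10 × 30 = 300.

300.00 points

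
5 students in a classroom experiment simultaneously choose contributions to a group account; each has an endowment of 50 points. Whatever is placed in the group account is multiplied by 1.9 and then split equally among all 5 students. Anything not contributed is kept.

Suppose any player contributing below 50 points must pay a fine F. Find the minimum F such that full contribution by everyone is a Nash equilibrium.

Given the others contribute fully, the best deviation is to contribute 0 (any partial contribution still incurs the fine and gives up units whose private return 0.3800 is below 1).
Deviating from 50 to 0 saves 50 points but forfeits the deviator's share of the drop in the group account: 1.9/5 × 50 = 19.00.
So the deviation gain is 50 − 19.00 = 31.00, and the fine must be at least 31.00 points to wipe it out.

31.00 points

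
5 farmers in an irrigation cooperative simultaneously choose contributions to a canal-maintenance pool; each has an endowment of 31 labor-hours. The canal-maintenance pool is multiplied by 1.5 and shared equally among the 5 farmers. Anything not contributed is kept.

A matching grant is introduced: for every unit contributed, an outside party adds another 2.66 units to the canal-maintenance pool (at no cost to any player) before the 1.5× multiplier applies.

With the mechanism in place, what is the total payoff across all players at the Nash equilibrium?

The effective private return per unit is now 1.5 × 3.66 / 5 = 1.0980 > 1, so every player's dominant strategy flips to full contribution.
At the Nash equilibrium everyone contributes 31. Group total payoff = 1.5 × 3.66 × 155 = 850.95.

850.95 labor-hours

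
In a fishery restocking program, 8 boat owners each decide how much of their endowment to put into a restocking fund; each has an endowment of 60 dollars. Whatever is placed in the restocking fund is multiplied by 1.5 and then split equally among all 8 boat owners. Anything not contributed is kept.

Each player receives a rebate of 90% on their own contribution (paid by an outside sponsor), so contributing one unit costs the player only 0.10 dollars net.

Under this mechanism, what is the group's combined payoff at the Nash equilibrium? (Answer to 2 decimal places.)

With the mechanism, a contributed unit returns (1.5/8) / 0.10 = 1.8750 per unit of net cost to the contributor — now above 1 — so contributing fully is weakly dominant for every player.
At the Nash equilibrium everyone contributes 60. Group total payoff = 8 × (60 × 0.90 + 1.5 × 60) = 1152.00.

1152.00 dollars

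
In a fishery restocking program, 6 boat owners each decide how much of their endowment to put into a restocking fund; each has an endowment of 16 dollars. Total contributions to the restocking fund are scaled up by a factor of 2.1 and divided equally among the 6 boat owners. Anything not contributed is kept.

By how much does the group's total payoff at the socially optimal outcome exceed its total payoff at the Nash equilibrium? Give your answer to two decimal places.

Each contributed unit returns 2.1/6 = 0.3500 to its contributor — below 1 — so contributing 0 is dominant for every player. At the Nash equilibrium everyone keeps their 16, and the group total is 6 × 16 = 96.
Each contributed unit returns 2.100 to the group as a whole (0.3500 to each of 6 players), which exceeds 1, so the social optimum is full contribution: group total = 2.100 × 96 = 201.60.
Efficiency loss = 201.60 − 96 = 105.60.

105.60 dollars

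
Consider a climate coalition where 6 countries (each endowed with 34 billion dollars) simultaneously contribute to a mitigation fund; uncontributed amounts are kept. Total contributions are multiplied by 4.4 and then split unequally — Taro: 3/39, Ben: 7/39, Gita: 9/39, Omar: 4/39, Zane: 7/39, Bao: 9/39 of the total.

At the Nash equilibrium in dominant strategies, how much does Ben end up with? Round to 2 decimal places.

Each unit j contributes comes back to j as 4.4 × (j's share), so j prefers to contribute only if that share exceeds 1/4.4 = 0.2273; otherwise keeping the unit dominates.
Gita and Bao are above the threshold, contributing 34 each; the remaining 4 contribute 0. Total contributed: 68.
Ben keeps 34 and receives 4.4 × 68 × 7/39 = 53.70 from the mitigation fund, for a payoff of 87.70.

87.70 billion dollars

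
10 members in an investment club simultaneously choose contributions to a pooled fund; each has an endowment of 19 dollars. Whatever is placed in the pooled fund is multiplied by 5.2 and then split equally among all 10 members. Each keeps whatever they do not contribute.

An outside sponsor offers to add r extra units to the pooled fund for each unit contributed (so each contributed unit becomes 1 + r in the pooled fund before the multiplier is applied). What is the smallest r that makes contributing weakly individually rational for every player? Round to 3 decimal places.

0.923

With matching at rate r, one contributed unit becomes (1 + r) in the pooled fund and returns 5.2 × (1 + r) / 10 to the contributor.
Setting this equal to 1: 1 + r = 10/5.2 = 1.9231.
So the minimum matching rate is r = 1.9231 − 1 = 0.923.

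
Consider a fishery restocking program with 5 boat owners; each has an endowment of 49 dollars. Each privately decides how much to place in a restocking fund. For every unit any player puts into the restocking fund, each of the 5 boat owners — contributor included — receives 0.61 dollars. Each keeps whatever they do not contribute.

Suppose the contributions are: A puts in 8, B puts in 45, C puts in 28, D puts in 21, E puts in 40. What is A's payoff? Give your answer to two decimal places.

Total contributed: 8 + 45 + 28 + 21 + 40 = 142.
Each receives 0.61 × 142 = 86.62 from the restocking fund.
A keeps 49 − 8 = 41, so A's payoff is 41 + 86.62 = 127.62.

127.62 dollars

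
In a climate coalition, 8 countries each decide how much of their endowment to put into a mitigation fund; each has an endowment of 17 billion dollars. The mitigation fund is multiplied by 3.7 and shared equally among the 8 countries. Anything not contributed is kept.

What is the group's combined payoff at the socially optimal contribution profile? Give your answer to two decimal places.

Each contributed unit returns 3.700 to the group as a whole (0.4625 to each of 8 players), which exceeds 1, so the social optimum is full contribution: group total = 3.700 × 136 = 503.20.

503.20 billion dollars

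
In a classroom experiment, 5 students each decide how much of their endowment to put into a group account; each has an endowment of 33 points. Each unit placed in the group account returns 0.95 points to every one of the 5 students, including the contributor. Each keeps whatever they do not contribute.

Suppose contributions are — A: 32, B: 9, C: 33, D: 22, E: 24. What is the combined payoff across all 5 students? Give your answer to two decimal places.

615.00 points

Total contributed: 32 + 9 + 33 + 22 + 24 = 120; total kept: 5 × 33 − 120 = 45.
The group account pays out 0.95 × 5 × 120 = 570.00 in aggregate.
Group total = 45 + 570.00 = 615.00.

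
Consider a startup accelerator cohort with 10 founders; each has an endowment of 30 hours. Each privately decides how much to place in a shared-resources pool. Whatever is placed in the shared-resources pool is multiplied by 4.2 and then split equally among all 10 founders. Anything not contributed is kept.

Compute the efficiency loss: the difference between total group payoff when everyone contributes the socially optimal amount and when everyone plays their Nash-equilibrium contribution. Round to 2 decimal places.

960.00 hours

Each contributed unit returns 4.2/10 = 0.4200 to its contributor — below 1 — so contributing 0 is dominant for every player. At the Nash equilibrium everyone keeps their 30, and the group total is 10 × 30 = 300.
Each contributed unit returns 4.200 to the group as a whole (0.4200 to each of 10 players), which exceeds 1, so the social optimum is full contribution: group total = 4.200 × 300 = 1260.00.
Efficiency loss = 1260.00 − 300 = 960.00.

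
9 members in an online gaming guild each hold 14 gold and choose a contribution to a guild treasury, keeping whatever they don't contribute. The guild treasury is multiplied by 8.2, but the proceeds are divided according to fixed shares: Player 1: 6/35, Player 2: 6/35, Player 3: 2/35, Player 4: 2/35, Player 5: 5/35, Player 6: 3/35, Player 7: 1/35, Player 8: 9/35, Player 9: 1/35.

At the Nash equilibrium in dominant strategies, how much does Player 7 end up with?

27.12 gold

A player with share s gets back 8.2·s per unit contributed, so full contribution is dominant for anyone with s > 1/8.2 = 0.1220 and zero contribution is dominant for anyone below.
Player 1, Player 2, Player 5 and Player 8 clear that bar, contributing 14 each; the remaining 5 contribute 0. Total contributed: 56.
Player 7 keeps 14 and receives 8.2 × 56 × 1/35 = 13.12 from the guild treasury, for a payoff of 27.12.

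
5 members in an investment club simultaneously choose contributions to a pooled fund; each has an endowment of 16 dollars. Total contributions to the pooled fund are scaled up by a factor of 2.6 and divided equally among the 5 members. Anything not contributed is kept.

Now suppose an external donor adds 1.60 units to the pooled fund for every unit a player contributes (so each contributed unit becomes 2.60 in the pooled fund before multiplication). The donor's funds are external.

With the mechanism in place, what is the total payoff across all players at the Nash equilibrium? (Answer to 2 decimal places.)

540.80 dollars

The effective private return per unit is now 2.6 × 2.60 / 5 = 1.3520 > 1, so every player's dominant strategy flips to full contribution.
So the Nash equilibrium is full contribution by all 5; the group earns 2.6 × 2.60 × 80 = 540.80.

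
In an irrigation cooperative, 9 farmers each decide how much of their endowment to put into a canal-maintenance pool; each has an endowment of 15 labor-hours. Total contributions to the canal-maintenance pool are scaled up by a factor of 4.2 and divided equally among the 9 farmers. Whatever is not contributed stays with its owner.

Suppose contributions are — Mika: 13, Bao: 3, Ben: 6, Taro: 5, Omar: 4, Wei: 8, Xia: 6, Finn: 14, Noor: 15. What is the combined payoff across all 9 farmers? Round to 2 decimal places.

Total contributed: 13 + 3 + 6 + 5 + 4 + 8 + 6 + 14 + 15 = 74; total kept: 9 × 15 − 74 = 61.
The canal-maintenance pool pays out 4.2 × 74 = 310.80 in aggregate.
Group total = 61 + 310.80 = 371.80.

371.80 labor-hours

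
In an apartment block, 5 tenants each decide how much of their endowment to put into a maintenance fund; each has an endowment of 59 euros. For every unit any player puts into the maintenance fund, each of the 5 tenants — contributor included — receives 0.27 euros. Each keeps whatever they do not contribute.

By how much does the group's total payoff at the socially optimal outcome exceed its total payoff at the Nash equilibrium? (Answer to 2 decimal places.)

The private return per contributed unit is 0.27 < 1, so contributing 0 is dominant for every player. At the Nash equilibrium everyone keeps their 59, and the group total is 5 × 59 = 295.
Each contributed unit returns 1.350 to the group as a whole (0.27 to each of 5 players), which exceeds 1, so the social optimum is full contribution: group total = 1.350 × 295 = 398.25.
Efficiency loss = 398.25 − 295 = 103.25.

103.25 euros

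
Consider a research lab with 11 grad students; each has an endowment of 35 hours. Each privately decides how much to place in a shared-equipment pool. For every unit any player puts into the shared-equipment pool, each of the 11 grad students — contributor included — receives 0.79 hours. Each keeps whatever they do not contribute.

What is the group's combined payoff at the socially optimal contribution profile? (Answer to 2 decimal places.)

Each contributed unit returns 8.690 to the group as a whole (0.79 to each of 11 players), which exceeds 1, so the social optimum is full contribution: group total = 8.690 × 385 = 3345.65.

3345.65 hours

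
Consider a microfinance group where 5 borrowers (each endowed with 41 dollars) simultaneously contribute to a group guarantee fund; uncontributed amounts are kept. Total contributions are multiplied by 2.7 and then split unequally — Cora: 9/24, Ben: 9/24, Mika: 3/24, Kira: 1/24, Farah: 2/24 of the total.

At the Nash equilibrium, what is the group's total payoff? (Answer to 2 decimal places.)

A player with share s gets back 2.7·s per unit contributed, so full contribution is dominant for anyone with s > 1/2.7 = 0.3704 and zero contribution is dominant for anyone below.
The shares above 0.3704 belong to Cora and Ben, contributing 41 each; the remaining 3 contribute 0. Total contributed: 82.
The group guarantee fund pays out 2.7 × 82 = 221.40 in total (split across the unequal shares, but the aggregate is all that matters for the group sum).
The 3 free-riders keep 41 each, adding 123. Group total = 123 + 221.40 = 344.40.

344.40 dollars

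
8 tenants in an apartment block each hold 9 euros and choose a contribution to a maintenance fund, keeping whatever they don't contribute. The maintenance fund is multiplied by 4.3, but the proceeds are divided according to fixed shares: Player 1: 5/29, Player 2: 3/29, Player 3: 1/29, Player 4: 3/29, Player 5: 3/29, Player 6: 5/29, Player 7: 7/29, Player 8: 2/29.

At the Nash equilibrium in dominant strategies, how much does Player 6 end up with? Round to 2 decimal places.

For player j, contributing a unit is worthwhile iff 4.3 × (j's share) ≥ 1, i.e. iff j's share is at least 0.2326.
The only share above 0.2326 is Player 7's 7/29, contributing 9; the remaining 7 contribute 0. Total contributed: 9.
Player 6 keeps 9 and receives 4.3 × 9 × 5/29 = 6.67 from the maintenance fund, for a payoff of 15.67.

15.67 euros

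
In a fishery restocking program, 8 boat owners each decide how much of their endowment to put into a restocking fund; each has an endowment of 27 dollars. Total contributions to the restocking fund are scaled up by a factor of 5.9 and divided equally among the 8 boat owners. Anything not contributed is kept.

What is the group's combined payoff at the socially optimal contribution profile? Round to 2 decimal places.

Each contributed unit returns 5.900 to the group as a whole (0.7375 to each of 8 players), which exceeds 1, so the social optimum is full contribution: group total = 5.900 × 216 = 1274.40.

1274.40 dollars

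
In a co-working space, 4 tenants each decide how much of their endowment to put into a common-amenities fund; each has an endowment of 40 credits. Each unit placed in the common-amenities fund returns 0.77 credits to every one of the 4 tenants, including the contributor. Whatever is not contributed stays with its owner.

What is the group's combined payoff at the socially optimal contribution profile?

492.80 credits

Each contributed unit returns 3.080 to the group as a whole (0.77 to each of 4 players), which exceeds 1, so the social optimum is full contribution: group total = 3.080 × 160 = 492.80.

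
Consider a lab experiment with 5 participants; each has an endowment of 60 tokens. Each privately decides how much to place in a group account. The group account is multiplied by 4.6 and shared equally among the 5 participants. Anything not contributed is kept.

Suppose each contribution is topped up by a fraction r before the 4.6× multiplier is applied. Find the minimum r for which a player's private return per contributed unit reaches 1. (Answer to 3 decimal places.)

0.087

With matching at rate r, one contributed unit becomes (1 + r) in the group account and returns 4.6 × (1 + r) / 5 to the contributor.
Setting this equal to 1: 1 + r = 5/4.6 = 1.0870.
So the minimum matching rate is r = 1.0870 − 1 = 0.087.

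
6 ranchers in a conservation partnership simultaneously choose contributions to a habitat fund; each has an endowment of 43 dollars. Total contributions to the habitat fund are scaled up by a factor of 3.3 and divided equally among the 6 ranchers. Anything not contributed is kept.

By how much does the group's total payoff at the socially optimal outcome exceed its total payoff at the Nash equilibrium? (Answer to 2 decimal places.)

593.40 dollars

Each contributed unit returns 3.3/6 = 0.5500 to its contributor — below 1 — so contributing 0 is dominant for every player. At the Nash equilibrium everyone keeps their 43, and the group total is 6 × 43 = 258.
Each contributed unit returns 3.300 to the group as a whole (0.5500 to each of 6 players), which exceeds 1, so the social optimum is full contribution: group total = 3.300 × 258 = 851.40.
Efficiency loss = 851.40 − 258 = 593.40.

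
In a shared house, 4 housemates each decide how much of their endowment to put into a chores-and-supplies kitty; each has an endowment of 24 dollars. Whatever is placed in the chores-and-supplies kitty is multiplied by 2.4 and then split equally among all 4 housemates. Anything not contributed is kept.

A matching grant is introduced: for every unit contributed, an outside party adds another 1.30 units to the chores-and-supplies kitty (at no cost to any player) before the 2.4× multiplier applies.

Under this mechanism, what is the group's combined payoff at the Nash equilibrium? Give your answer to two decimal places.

529.92 dollars

With the mechanism, a contributed unit returns 2.4 × 2.30 / 4 = 1.3800 per unit of net cost to the contributor — now above 1 — so contributing fully is weakly dominant for every player.
So the Nash equilibrium is full contribution by all 4; the group earns 2.4 × 2.30 × 96 = 529.92.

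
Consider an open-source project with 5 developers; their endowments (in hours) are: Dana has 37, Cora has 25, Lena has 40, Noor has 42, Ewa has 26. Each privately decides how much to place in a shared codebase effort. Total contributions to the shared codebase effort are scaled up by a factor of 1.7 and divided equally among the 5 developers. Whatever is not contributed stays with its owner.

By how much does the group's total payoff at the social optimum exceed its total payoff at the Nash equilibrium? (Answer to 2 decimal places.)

119.00 hours

The private return per contributed unit is 1.7/5 = 0.3400 < 1 for every player regardless of endowment, so the Nash equilibrium is zero contribution and the group total is Σ E_j = 37 + 25 + 40 + 42 + 26 = 170.
Each contributed unit returns 1.700 to the group, so the social optimum is full contribution by everyone: group total = 1.700 × 170 = 289.00.
Efficiency loss = (1.700 − 1) × 170 = 119.00.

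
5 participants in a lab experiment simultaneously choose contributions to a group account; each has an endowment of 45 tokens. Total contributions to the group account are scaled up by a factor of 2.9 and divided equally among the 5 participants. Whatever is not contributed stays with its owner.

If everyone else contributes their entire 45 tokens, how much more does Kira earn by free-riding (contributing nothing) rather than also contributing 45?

Switching from a contribution of 45 to 0 lets Kira keep an extra 45 tokens, but lowers the group account by 45, which costs Kira their own share of that drop: 2.9/5 × 45 = 26.10.
Net gain = 45 − 26.10 = 18.90. The private return per contributed unit (0.5800) is below 1, so free-riding is indeed the best response regardless of what the others do.

18.90 tokens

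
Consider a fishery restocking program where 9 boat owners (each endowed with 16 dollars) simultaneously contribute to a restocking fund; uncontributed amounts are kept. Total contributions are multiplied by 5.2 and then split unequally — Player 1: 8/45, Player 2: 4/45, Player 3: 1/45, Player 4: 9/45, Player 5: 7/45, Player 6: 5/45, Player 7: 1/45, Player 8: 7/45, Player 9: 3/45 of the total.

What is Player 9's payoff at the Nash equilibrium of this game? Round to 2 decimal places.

Each unit j contributes comes back to j as 5.2 × (j's share), so j prefers to contribute only if that share exceeds 1/5.2 = 0.1923; otherwise keeping the unit dominates.
Only Player 4 (9/45) clears that bar, contributing 16; the remaining 8 contribute 0. Total contributed: 16.
Player 9 keeps 16 and receives 5.2 × 16 × 3/45 = 5.55 from the restocking fund, for a payoff of 21.55.

21.55 dollars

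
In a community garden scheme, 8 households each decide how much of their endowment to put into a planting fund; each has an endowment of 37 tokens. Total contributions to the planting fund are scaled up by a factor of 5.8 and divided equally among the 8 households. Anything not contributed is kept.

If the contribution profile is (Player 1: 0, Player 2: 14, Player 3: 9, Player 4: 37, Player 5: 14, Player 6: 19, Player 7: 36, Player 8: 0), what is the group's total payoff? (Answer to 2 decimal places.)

Total contributed: 0 + 14 + 9 + 37 + 14 + 19 + 36 + 0 = 129; total kept: 8 × 37 − 129 = 167.
The planting fund pays out 5.8 × 129 = 748.20 in aggregate.
Group total = 167 + 748.20 = 915.20.

915.20 tokens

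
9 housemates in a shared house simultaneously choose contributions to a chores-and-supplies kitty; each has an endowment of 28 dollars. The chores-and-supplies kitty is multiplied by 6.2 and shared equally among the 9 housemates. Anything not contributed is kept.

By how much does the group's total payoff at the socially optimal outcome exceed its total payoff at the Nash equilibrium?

1310.40 dollars

Each contributed unit returns 6.2/9 = 0.6889 to its contributor — below 1 — so contributing 0 is dominant for every player. At the Nash equilibrium everyone keeps their 28, and the group total is 9 × 28 = 252.
Each contributed unit returns 6.200 to the group as a whole (0.6889 to each of 9 players), which exceeds 1, so the social optimum is full contribution: group total = 6.200 × 252 = 1562.40.
Efficiency loss = 1562.40 − 252 = 1310.40.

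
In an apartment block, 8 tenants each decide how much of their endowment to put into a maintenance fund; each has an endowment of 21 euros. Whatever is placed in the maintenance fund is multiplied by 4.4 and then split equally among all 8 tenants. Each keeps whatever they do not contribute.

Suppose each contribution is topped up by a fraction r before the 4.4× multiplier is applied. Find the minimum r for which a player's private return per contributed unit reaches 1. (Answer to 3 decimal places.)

With matching at rate r, one contributed unit becomes (1 + r) in the maintenance fund and returns 4.4 × (1 + r) / 8 to the contributor.
Setting this equal to 1: 1 + r = 8/4.4 = 1.8182.
So the minimum matching rate is r = 1.8182 − 1 = 0.818.

0.818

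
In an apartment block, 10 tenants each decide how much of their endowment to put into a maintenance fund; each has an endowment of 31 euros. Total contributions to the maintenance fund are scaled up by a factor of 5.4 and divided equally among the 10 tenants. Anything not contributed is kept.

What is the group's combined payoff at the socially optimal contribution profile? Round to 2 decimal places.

1674.00 euros

Each contributed unit returns 5.400 to the group as a whole (0.5400 to each of 10 players), which exceeds 1, so the social optimum is full contribution: group total = 5.400 × 310 = 1674.00.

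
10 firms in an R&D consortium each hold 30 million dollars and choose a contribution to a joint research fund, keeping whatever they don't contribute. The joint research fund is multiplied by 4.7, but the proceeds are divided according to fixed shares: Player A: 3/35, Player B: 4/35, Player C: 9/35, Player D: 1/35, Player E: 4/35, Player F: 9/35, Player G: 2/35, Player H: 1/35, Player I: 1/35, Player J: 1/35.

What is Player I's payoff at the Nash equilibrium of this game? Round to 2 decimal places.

38.06 million dollars

Each unit j contributes comes back to j as 4.7 × (j's share), so j prefers to contribute only if that share exceeds 1/4.7 = 0.2128; otherwise keeping the unit dominates.
Player C and Player F are above the threshold, contributing 30 each; the remaining 8 contribute 0. Total contributed: 60.
Player I keeps 30 and receives 4.7 × 60 × 1/35 = 8.06 from the joint research fund, for a payoff of 38.06.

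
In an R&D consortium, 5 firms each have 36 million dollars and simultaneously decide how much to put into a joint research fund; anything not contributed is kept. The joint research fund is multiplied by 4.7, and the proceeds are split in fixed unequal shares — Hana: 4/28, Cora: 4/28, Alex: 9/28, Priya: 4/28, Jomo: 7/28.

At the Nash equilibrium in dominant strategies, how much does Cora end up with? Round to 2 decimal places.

84.34 million dollars

For player j, contributing a unit is worthwhile iff 4.7 × (j's share) ≥ 1, i.e. iff j's share is at least 0.2128.
The shares above 0.2128 belong to Alex and Jomo, contributing 36 each; the remaining 3 contribute 0. Total contributed: 72.
Cora keeps 36 and receives 4.7 × 72 × 4/28 = 48.34 from the joint research fund, for a payoff of 84.34.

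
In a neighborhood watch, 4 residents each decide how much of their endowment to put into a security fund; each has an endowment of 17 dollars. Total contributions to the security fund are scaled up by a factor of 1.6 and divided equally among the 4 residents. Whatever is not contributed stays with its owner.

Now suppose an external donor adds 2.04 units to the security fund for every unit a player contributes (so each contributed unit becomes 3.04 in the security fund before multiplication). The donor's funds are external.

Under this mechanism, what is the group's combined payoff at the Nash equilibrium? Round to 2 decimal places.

With the mechanism, a contributed unit returns 1.6 × 3.04 / 4 = 1.2160 per unit of net cost to the contributor — now above 1 — so contributing fully is weakly dominant for every player.
So the Nash equilibrium is full contribution by all 4; the group earns 1.6 × 3.04 × 68 = 330.75.

330.75 dollars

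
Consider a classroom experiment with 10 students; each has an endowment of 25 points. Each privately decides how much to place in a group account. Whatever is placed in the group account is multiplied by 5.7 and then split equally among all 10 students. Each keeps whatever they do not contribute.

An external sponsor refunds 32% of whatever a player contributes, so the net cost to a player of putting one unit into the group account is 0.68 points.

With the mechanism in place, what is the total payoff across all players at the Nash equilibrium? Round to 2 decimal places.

250.00 points

Even with the mechanism, each unit contributed returns only (5.7/10) / 0.68 = 0.8382 per unit of net cost, so contributing nothing is still dominant.
Everyone keeps their endowment and the group total is 10 × 25 = 250.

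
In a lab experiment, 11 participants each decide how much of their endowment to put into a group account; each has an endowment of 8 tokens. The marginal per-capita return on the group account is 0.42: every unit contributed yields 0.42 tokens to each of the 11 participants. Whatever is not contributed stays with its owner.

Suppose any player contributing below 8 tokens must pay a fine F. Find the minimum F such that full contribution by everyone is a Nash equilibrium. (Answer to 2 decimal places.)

Given the others contribute fully, the best deviation is to contribute 0 (any partial contribution still incurs the fine and gives up units whose private return 0.42 is below 1).
Deviating from 8 to 0 saves 8 tokens but forfeits the deviator's share of the drop in the group account: 0.42 × 8 = 3.36.
So the deviation gain is 8 − 3.36 = 4.64, and the fine must be at least 4.64 tokens to wipe it out.

4.64 tokens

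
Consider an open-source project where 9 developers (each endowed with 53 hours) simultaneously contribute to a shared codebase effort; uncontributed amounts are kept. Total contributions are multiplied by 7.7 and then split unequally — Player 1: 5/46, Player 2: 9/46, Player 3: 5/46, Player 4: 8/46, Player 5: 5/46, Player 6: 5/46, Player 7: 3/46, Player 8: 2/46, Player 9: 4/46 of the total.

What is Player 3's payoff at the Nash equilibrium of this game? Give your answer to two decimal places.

141.72 hours

For player j, contributing a unit is worthwhile iff 7.7 × (j's share) ≥ 1, i.e. iff j's share is at least 0.1299.
The shares above 0.1299 belong to Player 2 and Player 4, contributing 53 each; the remaining 7 contribute 0. Total contributed: 106.
Player 3 keeps 53 and receives 7.7 × 106 × 5/46 = 88.72 from the shared codebase effort, for a payoff of 141.72.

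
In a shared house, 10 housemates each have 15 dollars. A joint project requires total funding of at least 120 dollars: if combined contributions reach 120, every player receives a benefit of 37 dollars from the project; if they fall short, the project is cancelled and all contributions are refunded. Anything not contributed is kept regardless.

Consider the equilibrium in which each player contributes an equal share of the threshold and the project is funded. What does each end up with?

Equal share of the threshold: 120/10 = 12.
At this profile no one gains by cutting their contribution: any cut drops the total below 120, the project is cancelled, contributions are refunded, and the deviator ends with 15, which is less than 15 − 12 + 37 = 40. Contributing more than 12 just wastes the excess. So contributing exactly 12 is a best response.
Each player's payoff: 15 − 12 + 37 = 40.

40 dollars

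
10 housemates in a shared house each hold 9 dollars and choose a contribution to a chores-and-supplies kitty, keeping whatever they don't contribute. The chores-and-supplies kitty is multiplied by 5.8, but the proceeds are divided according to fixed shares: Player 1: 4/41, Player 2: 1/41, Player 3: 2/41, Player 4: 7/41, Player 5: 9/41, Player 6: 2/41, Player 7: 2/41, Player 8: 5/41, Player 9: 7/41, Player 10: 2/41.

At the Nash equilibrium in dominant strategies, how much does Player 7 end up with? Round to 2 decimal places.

Player j's private return per contributed unit is 5.8 × (j's share). Contributing is weakly dominant for j when that share is at least 1/5.8 = 0.1724, and contributing 0 is dominant otherwise.
Player 5 alone (share 9/41) is above the threshold, contributing 9; the remaining 9 contribute 0. Total contributed: 9.
Player 7 keeps 9 and receives 5.8 × 9 × 2/41 = 2.55 from the chores-and-supplies kitty, for a payoff of 11.55.

11.55 dollars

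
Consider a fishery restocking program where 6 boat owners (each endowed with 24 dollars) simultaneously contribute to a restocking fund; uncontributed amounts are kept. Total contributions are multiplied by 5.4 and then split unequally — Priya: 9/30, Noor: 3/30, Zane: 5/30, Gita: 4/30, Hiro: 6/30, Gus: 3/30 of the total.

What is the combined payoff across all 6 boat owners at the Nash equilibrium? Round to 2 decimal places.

355.20 dollars

A player with share s gets back 5.4·s per unit contributed, so full contribution is dominant for anyone with s > 1/5.4 = 0.1852 and zero contribution is dominant for anyone below.
Priya and Hiro are above the threshold, contributing 24 each; the remaining 4 contribute 0. Total contributed: 48.
The restocking fund pays out 5.4 × 48 = 259.20 in total (split across the unequal shares, but the aggregate is all that matters for the group sum).
The 4 free-riders keep 24 each, adding 96. Group total = 96 + 259.20 = 355.20.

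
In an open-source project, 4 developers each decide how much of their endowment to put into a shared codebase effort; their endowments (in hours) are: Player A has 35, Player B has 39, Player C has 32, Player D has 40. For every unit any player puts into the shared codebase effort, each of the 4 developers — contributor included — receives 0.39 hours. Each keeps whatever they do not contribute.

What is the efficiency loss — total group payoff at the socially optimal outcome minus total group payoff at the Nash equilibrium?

81.76 hours

The private return per contributed unit is 0.39 < 1 for everyone, so the Nash equilibrium is zero contribution and the group total is Σ E_j = 35 + 39 + 32 + 40 = 146.
Each contributed unit returns 1.560 to the group, so the social optimum is full contribution by everyone: group total = 1.560 × 146 = 227.76.
Efficiency loss = (1.560 − 1) × 146 = 81.76.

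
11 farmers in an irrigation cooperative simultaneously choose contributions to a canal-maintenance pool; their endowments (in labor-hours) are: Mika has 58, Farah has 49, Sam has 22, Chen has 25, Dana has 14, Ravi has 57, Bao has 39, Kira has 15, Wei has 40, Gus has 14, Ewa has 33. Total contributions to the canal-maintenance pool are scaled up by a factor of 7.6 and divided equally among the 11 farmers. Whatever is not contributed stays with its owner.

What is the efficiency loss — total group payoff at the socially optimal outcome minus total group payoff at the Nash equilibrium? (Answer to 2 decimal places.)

The private return per contributed unit is 7.6/11 = 0.6909 < 1 for every player regardless of endowment, so the Nash equilibrium is zero contribution and the group total is Σ E_j = 58 + 49 + 22 + 25 + 14 + 57 + 39 + 15 + 40 + 14 + 33 = 366.
Each contributed unit returns 7.600 to the group, so the social optimum is full contribution by everyone: group total = 7.600 × 366 = 2781.60.
Efficiency loss = (7.600 − 1) × 366 = 2415.60.

2415.60 labor-hours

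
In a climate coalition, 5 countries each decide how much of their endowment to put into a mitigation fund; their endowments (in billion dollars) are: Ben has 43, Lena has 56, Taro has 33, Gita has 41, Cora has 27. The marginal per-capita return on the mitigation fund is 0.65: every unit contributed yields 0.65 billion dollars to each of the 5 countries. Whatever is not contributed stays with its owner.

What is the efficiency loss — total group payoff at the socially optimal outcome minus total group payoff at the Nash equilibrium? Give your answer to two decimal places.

450.00 billion dollars

The private return per contributed unit is 0.65 < 1 for everyone, so the Nash equilibrium is zero contribution and the group total is Σ E_j = 43 + 56 + 33 + 41 + 27 = 200.
Each contributed unit returns 3.250 to the group, so the social optimum is full contribution by everyone: group total = 3.250 × 200 = 650.00.
Efficiency loss = (3.250 − 1) × 200 = 450.00.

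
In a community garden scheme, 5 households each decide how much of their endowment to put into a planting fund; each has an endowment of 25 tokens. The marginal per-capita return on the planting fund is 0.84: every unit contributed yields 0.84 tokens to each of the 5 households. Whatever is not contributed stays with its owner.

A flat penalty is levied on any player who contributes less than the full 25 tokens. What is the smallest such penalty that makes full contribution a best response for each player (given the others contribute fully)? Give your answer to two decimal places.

Given the others contribute fully, the best deviation is to contribute 0 (any partial contribution still incurs the fine and gives up units whose private return 0.84 is below 1).
Deviating from 25 to 0 saves 25 tokens but forfeits the deviator's share of the drop in the planting fund: 0.84 × 25 = 21.00.
So the deviation gain is 25 − 21.00 = 4.00, and the fine must be at least 4.00 tokens to wipe it out.

4.00 tokens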